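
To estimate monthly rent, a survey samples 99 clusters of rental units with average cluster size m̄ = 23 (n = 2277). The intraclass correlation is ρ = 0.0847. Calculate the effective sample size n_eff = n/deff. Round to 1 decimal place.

deff = 1 + (23 − 1)·0.0847 = 1 + 1.8634 = 2.8634.
n_eff = 2277 / 2.8634 = 795.2.

795.2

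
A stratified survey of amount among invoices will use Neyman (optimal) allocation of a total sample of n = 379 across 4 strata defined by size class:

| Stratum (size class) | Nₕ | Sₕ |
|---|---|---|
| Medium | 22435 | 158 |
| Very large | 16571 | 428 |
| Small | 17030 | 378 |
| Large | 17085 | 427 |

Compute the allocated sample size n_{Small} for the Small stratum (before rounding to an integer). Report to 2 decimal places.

100.11

Neyman allocation: nₕ = n·NₕSₕ / Σⱼ NⱼSⱼ.
Σ NⱼSⱼ = 22435·158 + 16571·428 + 17030·378 + 17085·427 = 2.4369753 × 10^7.
n_{Small} = 379·17030·378 / (2.4369753 × 10^7) = 100.11.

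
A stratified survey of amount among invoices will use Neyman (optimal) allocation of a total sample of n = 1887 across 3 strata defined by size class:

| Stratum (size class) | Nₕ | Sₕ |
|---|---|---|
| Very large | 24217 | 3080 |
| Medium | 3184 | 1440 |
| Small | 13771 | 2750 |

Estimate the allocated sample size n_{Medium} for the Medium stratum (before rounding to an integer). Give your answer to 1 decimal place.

Neyman allocation: nₕ = n·NₕSₕ / Σⱼ NⱼSⱼ.
Σ NⱼSⱼ = 24217·3080 + 3184·1440 + 13771·2750 = 1.1704357 × 10^8.
n_{Medium} = 1887·3184·1440 / (1.1704357 × 10^8) = 73.9.

73.9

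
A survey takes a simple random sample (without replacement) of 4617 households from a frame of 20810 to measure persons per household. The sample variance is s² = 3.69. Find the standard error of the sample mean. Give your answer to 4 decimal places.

Under SRS without replacement, Var(ȳ) = (1 − f)·s²/n with f = n/N = 4617/20810 = 0.22186449.
Var(ȳ) = (1 − 0.22186449)·3.69/4617 = 0.77813551·7.9922027 × 10^-4 = 6.2190168 × 10^-4.
SE(ȳ) = √(6.2190168 × 10^-4) = 0.0249.

0.0249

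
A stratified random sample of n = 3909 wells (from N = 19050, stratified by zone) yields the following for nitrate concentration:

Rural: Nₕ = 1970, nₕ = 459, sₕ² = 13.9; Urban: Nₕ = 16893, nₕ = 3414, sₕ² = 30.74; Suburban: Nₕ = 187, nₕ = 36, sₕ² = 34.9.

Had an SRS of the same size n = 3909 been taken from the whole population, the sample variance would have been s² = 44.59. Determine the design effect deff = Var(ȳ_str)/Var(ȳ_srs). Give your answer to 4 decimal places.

0.6589

Var(ȳ_str) = Σ Wₕ²(1−fₕ)sₕ²/nₕ with Wₕ = Nₕ/19050:
  Rural: (1970/19050)²·(1−459/1970)·13.9/459 = 2.48395 × 10^-4
  Urban: (16893/19050)²·(1−3414/16893)·30.74/3414 = 0.0056495628
  Suburban: (187/19050)²·(1−36/187)·34.9/36 = 7.5431287 × 10^-5
  → Var(ȳ_str) = 0.0059733891.
Var(ȳ_srs) = (1 − 3909/19050)·44.59/3909 = 0.0090663271.
deff = 0.0059733891 / 0.0090663271 = 0.6589.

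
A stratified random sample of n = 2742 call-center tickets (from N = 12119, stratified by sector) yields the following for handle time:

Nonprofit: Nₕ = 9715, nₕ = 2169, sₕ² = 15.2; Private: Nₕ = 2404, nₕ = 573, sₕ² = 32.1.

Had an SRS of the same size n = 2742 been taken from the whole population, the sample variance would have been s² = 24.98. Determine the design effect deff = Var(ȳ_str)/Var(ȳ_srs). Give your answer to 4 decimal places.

Var(ȳ_str) = Σ Wₕ²(1−fₕ)sₕ²/nₕ with Wₕ = Nₕ/12119:
  Nonprofit: (9715/12119)²·(1−2169/9715)·15.2/2169 = 0.0034979216
  Private: (2404/12119)²·(1−573/2404)·32.1/573 = 0.0016789573
  → Var(ȳ_str) = 0.0051768789.
Var(ȳ_srs) = (1 − 2742/12119)·24.98/2742 = 0.0070489124.
deff = 0.0051768789 / 0.0070489124 = 0.7344.

0.7344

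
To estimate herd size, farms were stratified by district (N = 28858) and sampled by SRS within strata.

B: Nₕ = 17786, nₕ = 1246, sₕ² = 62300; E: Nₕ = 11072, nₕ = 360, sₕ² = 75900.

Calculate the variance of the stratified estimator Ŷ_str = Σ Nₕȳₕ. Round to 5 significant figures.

3.9715 × 10^10

Var(Ŷ_str) = Σₕ Nₕ²(1 − fₕ)sₕ²/nₕ.
B: 17786²·(1 − 1246/17786)·62300/1246 = 1.4709022 × 10^10.
E: 11072²·(1 − 360/11072)·75900/360 = 2.5005521 × 10^10.
Sum = 3.9714543 × 10^10.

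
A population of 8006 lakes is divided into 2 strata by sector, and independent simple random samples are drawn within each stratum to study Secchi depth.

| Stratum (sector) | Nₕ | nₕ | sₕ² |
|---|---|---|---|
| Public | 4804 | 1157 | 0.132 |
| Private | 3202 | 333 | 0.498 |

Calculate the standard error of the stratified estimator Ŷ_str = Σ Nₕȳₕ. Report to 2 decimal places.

Var(Ŷ_str) = Σₕ Nₕ²(1 − fₕ)sₕ²/nₕ.
Public: 4804²·(1 − 1157/4804)·0.132/1157 = 1998.846.
Private: 3202²·(1 − 333/3202)·0.498/333 = 13738.426.
Sum = 15737.272.
SE = √(15737.272) = 125.45.

125.45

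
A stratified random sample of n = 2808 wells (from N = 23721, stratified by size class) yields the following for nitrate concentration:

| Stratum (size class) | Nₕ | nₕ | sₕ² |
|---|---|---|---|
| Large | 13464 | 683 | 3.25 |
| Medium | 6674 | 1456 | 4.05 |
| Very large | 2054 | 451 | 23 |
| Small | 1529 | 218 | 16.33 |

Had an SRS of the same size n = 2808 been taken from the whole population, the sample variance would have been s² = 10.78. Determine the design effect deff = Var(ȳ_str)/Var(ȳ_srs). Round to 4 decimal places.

Var(ȳ_str) = Σ Wₕ²(1−fₕ)sₕ²/nₕ with Wₕ = Nₕ/23721:
  Large: (13464/23721)²·(1−683/13464)·3.25/683 = 0.0014552433
  Medium: (6674/23721)²·(1−1456/6674)·4.05/1456 = 1.7215433 × 10^-4
  Very large: (2054/23721)²·(1−451/2054)·23/451 = 2.9841405 × 10^-4
  Small: (1529/23721)²·(1−218/1529)·16.33/218 = 2.668541 × 10^-4
  → Var(ȳ_str) = 0.0021926658.
Var(ȳ_srs) = (1 − 2808/23721)·10.78/2808 = 0.0033845817.
deff = 0.0021926658 / 0.0033845817 = 0.6478.

0.6478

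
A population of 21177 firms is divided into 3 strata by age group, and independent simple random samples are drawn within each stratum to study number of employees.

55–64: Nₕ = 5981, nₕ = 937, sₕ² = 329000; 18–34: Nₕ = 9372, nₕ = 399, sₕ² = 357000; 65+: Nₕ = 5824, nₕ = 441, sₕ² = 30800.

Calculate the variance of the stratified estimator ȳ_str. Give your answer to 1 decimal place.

196.3

Var(ȳ_str) = Σₕ Wₕ²(1 − fₕ)sₕ²/nₕ with Wₕ = Nₕ/N, N = 21177.
55–64: Wₕ = 0.28242905; term = 0.28242905²·(1 − 0.15666277)·329000/937 = 23.619805.
18–34: Wₕ = 0.44255560; term = 0.44255560²·(1 − 0.04257362)·357000/399 = 167.77853.
65+: Wₕ = 0.27501535; term = 0.27501535²·(1 − 0.07572115)·30800/441 = 4.882351.
Sum = 196.28069.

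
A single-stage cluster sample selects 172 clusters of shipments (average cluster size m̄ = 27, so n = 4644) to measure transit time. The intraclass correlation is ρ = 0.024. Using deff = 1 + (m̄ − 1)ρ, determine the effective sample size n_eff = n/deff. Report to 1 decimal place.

deff = 1 + (27 − 1)·0.024 = 1 + 0.624 = 1.624.
n_eff = 4644 / 1.624 = 2859.6.

2859.6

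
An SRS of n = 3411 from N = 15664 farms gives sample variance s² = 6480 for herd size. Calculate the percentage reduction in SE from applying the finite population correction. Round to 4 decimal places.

f = n/N = 3411/15664 = 0.21776047.
SE_no-fpc = √(s²/n) = 1.3783092; SE_fpc = √((1−f)s²/n) = 1.219036.
Ratio = √(1−f) = 0.88444306. Reduction = 100·(1 − 0.88444306) = 11.5557%.

11.5557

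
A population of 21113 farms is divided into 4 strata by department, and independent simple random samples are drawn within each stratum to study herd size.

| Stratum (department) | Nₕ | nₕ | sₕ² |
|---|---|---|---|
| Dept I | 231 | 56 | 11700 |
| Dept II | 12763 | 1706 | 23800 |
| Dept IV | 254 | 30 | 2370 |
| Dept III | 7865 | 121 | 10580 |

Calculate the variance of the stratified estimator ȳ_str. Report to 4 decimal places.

16.3928

Var(ȳ_str) = Σₕ Wₕ²(1 − fₕ)sₕ²/nₕ with Wₕ = Nₕ/N, N = 21113.
Dept I: Wₕ = 0.01094113; term = 0.01094113²·(1 − 0.24242424)·11700/56 = 0.018947328.
Dept II: Wₕ = 0.60450907; term = 0.60450907²·(1 − 0.13366763)·23800/1706 = 4.4166005.
Dept IV: Wₕ = 0.01203050; term = 0.01203050²·(1 − 0.11811024)·2370/30 = 0.010083445.
Dept III: Wₕ = 0.37251930; term = 0.37251930²·(1 − 0.01538462)·10580/121 = 11.947154.
Sum = 16.392785.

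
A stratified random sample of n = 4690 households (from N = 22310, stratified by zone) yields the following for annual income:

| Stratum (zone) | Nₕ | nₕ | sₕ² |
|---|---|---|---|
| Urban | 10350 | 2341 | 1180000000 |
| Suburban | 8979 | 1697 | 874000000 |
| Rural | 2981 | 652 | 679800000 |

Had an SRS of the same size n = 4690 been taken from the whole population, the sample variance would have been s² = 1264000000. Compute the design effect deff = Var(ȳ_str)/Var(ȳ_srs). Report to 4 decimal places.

0.7806

Var(ȳ_str) = Σ Wₕ²(1−fₕ)sₕ²/nₕ with Wₕ = Nₕ/22310:
  Urban: (10350/22310)²·(1−2341/10350)·1180000000/2341 = 83946.017
  Suburban: (8979/22310)²·(1−1697/8979)·874000000/1697 = 67656.433
  Rural: (2981/22310)²·(1−652/2981)·679800000/652 = 14543.398
  → Var(ȳ_str) = 166145.85.
Var(ȳ_srs) = (1 − 4690/22310)·1264000000/4690 = 212853.39.
deff = 166145.85 / 212853.39 = 0.7806.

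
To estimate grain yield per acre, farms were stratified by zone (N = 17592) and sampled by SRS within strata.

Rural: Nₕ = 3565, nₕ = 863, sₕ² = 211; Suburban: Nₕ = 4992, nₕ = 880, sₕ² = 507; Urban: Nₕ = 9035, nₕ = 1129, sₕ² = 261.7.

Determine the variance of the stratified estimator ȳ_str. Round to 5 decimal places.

Var(ȳ_str) = Σₕ Wₕ²(1 − fₕ)sₕ²/nₕ with Wₕ = Nₕ/N, N = 17592.
Rural: Wₕ = 0.20264893; term = 0.20264893²·(1 − 0.24207574)·211/863 = 0.0076100254.
Suburban: Wₕ = 0.28376535; term = 0.28376535²·(1 − 0.17628205)·507/880 = 0.038214003.
Urban: Wₕ = 0.51358572; term = 0.51358572²·(1 − 0.12495849)·261.7/1129 = 0.053501298.
Sum = 0.099325326.

0.09933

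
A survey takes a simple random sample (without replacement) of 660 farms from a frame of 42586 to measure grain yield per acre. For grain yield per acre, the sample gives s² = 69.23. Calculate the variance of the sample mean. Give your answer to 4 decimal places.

0.1033

Under SRS without replacement, Var(ȳ) = (1 − f)·s²/n with f = n/N = 660/42586 = 0.01549805.
Var(ȳ) = (1 − 0.01549805)·69.23/660 = 0.98450195·0.10489394 = 0.10326829.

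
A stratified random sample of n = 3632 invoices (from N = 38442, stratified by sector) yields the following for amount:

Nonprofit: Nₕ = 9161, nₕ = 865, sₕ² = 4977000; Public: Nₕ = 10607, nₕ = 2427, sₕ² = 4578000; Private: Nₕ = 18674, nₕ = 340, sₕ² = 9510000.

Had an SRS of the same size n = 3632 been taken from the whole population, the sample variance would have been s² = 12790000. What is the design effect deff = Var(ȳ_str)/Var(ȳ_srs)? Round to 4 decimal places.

2.1597

Var(ȳ_str) = Σ Wₕ²(1−fₕ)sₕ²/nₕ with Wₕ = Nₕ/38442:
  Nonprofit: (9161/38442)²·(1−865/9161)·4977000/865 = 295.90426
  Public: (10607/38442)²·(1−2427/10607)·4578000/2427 = 110.74903
  Private: (18674/38442)²·(1−340/18674)·9510000/340 = 6480.1377
  → Var(ȳ_str) = 6886.791.
Var(ȳ_srs) = (1 − 3632/38442)·12790000/3632 = 3188.7668.
deff = 6886.791 / 3188.7668 = 2.1597.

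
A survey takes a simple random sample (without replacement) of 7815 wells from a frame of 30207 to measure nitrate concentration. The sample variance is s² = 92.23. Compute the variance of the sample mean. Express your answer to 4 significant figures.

Under SRS without replacement, Var(ȳ) = (1 − f)·s²/n with f = n/N = 7815/30207 = 0.25871487.
Var(ȳ) = (1 − 0.25871487)·92.23/7815 = 0.74128513·0.011801663 = 0.0087483977.

0.008748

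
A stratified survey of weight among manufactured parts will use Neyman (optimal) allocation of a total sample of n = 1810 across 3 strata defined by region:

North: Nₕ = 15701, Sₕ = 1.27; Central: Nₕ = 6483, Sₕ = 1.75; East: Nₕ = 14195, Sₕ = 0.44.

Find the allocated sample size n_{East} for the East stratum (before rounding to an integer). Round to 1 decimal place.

301.2

Neyman allocation: nₕ = n·NₕSₕ / Σⱼ NⱼSⱼ.
Σ NⱼSⱼ = 15701·1.27 + 6483·1.75 + 14195·0.44 = 37531.32.
n_{East} = 1810·14195·0.44 / 37531.32 = 301.2.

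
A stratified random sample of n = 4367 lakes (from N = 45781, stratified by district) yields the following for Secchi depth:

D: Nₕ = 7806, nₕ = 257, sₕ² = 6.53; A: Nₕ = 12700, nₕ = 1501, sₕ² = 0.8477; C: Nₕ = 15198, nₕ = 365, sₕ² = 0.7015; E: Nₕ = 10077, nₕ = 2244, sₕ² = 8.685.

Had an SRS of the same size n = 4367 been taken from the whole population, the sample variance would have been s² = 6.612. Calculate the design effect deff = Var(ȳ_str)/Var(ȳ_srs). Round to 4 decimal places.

Var(ȳ_str) = Σ Wₕ²(1−fₕ)sₕ²/nₕ with Wₕ = Nₕ/45781:
  D: (7806/45781)²·(1−257/7806)·6.53/257 = 7.1437703 × 10^-4
  A: (12700/45781)²·(1−1501/12700)·0.8477/1501 = 3.8324271 × 10^-5
  C: (15198/45781)²·(1−365/15198)·0.7015/365 = 2.0671867 × 10^-4
  E: (10077/45781)²·(1−2244/10077)·8.685/2244 = 1.4575914 × 10^-4
  → Var(ȳ_str) = 0.0011051791.
Var(ȳ_srs) = (1 − 4367/45781)·6.612/4367 = 0.0013696562.
deff = 0.0011051791 / 0.0013696562 = 0.8069.

0.8069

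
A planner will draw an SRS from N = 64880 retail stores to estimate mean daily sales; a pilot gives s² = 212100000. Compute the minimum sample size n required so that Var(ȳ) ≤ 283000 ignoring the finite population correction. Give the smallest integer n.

750

Without fpc, n₀ = s²/D = 212100000/283000 = 749.4700.
Rounding up, n = 750.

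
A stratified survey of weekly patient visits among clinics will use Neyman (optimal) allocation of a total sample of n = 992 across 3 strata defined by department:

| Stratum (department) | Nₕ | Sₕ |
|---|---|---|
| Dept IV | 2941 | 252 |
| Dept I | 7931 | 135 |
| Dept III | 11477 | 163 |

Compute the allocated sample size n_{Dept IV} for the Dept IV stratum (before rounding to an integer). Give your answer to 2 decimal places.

199.64

Neyman allocation: nₕ = n·NₕSₕ / Σⱼ NⱼSⱼ.
Σ NⱼSⱼ = 2941·252 + 7931·135 + 11477·163 = 3.682568 × 10^6.
n_{Dept IV} = 992·2941·252 / (3.682568 × 10^6) = 199.64.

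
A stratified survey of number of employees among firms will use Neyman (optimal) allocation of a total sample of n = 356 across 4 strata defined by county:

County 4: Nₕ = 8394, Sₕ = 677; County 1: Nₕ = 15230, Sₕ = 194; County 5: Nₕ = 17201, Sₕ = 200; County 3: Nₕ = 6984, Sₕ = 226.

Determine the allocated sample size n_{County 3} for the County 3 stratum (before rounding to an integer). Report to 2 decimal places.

Neyman allocation: nₕ = n·NₕSₕ / Σⱼ NⱼSⱼ.
Σ NⱼSⱼ = 8394·677 + 15230·194 + 17201·200 + 6984·226 = 1.3655942 × 10^7.
n_{County 3} = 356·6984·226 / (1.3655942 × 10^7) = 41.15.

41.15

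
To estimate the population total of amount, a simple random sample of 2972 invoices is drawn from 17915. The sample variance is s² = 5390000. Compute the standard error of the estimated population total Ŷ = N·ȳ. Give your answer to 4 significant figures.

Var(Ŷ) = N²·Var(ȳ) = N²·(1 − n/N)·s²/n.
f = 2972/17915 = 0.16589450; Var(ȳ) = 0.83410550·5390000/2972 = 1512.7283.
Var(Ŷ) = 17915² · 1512.7283 = 4.8550595 × 10^11.
SE(Ŷ) = √(4.8550595 × 10^11) = 696800.

696800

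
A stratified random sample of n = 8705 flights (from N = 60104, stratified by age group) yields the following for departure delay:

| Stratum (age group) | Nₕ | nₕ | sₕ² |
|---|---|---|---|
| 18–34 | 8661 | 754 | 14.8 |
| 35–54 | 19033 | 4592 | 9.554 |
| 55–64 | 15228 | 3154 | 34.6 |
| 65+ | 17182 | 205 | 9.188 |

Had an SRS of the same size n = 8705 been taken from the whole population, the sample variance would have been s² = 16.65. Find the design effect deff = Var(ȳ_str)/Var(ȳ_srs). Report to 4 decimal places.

2.8782

Var(ȳ_str) = Σ Wₕ²(1−fₕ)sₕ²/nₕ with Wₕ = Nₕ/60104:
  18–34: (8661/60104)²·(1−754/8661)·14.8/754 = 3.7210319 × 10^-4
  35–54: (19033/60104)²·(1−4592/19033)·9.554/4592 = 1.5830008 × 10^-4
  55–64: (15228/60104)²·(1−3154/15228)·34.6/3154 = 5.583438 × 10^-4
  65+: (17182/60104)²·(1−205/17182)·9.188/205 = 0.0036190538
  → Var(ȳ_str) = 0.0047078009.
Var(ȳ_srs) = (1 − 8705/60104)·16.65/8705 = 0.001635674.
deff = 0.0047078009 / 0.001635674 = 2.8782.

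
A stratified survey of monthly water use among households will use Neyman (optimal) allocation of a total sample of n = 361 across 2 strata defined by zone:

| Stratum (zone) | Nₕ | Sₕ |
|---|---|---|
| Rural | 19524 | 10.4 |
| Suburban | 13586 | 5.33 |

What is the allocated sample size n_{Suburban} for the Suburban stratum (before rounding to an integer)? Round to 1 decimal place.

Neyman allocation: nₕ = n·NₕSₕ / Σⱼ NⱼSⱼ.
Σ NⱼSⱼ = 19524·10.4 + 13586·5.33 = 275462.98.
n_{Suburban} = 361·13586·5.33 / 275462.98 = 94.9.

94.9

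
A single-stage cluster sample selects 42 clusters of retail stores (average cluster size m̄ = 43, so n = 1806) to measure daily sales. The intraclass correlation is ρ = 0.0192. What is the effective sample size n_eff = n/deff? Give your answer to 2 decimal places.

deff = 1 + (43 − 1)·0.0192 = 1 + 0.8064 = 1.8064.
n_eff = 1806 / 1.8064 = 999.78.

999.78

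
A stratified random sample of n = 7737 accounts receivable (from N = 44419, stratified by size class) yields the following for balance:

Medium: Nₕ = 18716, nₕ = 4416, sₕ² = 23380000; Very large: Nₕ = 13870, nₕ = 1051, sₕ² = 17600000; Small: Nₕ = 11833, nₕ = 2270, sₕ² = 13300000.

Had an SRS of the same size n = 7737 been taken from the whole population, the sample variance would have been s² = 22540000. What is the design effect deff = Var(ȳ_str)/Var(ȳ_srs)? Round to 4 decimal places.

1.0654

Var(ȳ_str) = Σ Wₕ²(1−fₕ)sₕ²/nₕ with Wₕ = Nₕ/44419:
  Medium: (18716/44419)²·(1−4416/18716)·23380000/4416 = 718.16951
  Very large: (13870/44419)²·(1−1051/13870)·17600000/1051 = 1509.0478
  Small: (11833/44419)²·(1−2270/11833)·13300000/2270 = 336.02938
  → Var(ȳ_str) = 2563.2467.
Var(ȳ_srs) = (1 − 7737/44419)·22540000/7737 = 2405.8334.
deff = 2563.2467 / 2405.8334 = 1.0654.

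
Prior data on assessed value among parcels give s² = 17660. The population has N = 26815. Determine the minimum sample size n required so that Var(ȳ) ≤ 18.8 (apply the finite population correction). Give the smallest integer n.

Without fpc, n₀ = s²/D = 17660/18.8 = 939.3617.
With fpc, (1 − n/N)·s²/n ≤ D requires n ≥ n₀/(1 + n₀/N) = 939.3617/(1 + 939.3617/26815) = 907.5685.
Rounding up, n = 908.

908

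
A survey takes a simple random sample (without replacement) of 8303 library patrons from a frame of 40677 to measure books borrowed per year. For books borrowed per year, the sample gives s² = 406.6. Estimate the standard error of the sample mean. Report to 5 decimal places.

0.19742

Under SRS without replacement, Var(ȳ) = (1 − f)·s²/n with f = n/N = 8303/40677 = 0.20412026.
Var(ȳ) = (1 − 0.20412026)·406.6/8303 = 0.79587974·0.048970252 = 0.038974431.
SE(ȳ) = √(0.038974431) = 0.19742.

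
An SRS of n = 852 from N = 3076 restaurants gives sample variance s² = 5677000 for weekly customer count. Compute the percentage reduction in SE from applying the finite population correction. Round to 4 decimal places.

14.9696

f = n/N = 852/3076 = 0.27698309.
SE_no-fpc = √(s²/n) = 81.628093; SE_fpc = √((1−f)s²/n) = 69.408694.
Ratio = √(1−f) = 0.85030401. Reduction = 100·(1 − 0.85030401) = 14.9696%.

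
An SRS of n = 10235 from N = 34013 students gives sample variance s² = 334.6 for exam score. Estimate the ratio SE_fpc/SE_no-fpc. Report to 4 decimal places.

0.8361

f = n/N = 10235/34013 = 0.30091436.
SE_no-fpc = √(s²/n) = 0.18080858; SE_fpc = √((1−f)s²/n) = 0.15117648.
Ratio = √(1−f) = 0.83611342.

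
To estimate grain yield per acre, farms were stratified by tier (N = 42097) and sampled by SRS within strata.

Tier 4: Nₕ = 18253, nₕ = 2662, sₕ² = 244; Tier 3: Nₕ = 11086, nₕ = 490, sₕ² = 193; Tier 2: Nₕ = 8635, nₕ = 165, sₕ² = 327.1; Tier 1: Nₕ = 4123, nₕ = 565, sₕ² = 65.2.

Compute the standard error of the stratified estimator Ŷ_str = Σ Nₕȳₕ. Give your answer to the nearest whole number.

14800

Var(Ŷ_str) = Σₕ Nₕ²(1 − fₕ)sₕ²/nₕ.
Tier 4: 18253²·(1 − 2662/18253)·244/2662 = 2.608495 × 10^7.
Tier 3: 11086²·(1 − 490/11086)·193/490 = 4.6267715 × 10^7.
Tier 2: 8635²·(1 − 165/8635)·327.1/165 = 1.4499144 × 10^8.
Tier 1: 4123²·(1 − 565/4123)·65.2/565 = 1.6928498 × 10^6.
Sum = 2.1903695 × 10^8.
SE = √(2.1903695 × 10^8) = 14800.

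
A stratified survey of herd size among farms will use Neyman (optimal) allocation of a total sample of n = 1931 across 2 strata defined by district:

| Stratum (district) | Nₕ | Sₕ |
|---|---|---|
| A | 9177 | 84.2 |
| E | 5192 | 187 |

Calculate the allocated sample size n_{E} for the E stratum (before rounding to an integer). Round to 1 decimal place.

Neyman allocation: nₕ = n·NₕSₕ / Σⱼ NⱼSⱼ.
Σ NⱼSⱼ = 9177·84.2 + 5192·187 = 1.7436074 × 10^6.
n_{E} = 1931·5192·187 / (1.7436074 × 10^6) = 1075.3.

1075.3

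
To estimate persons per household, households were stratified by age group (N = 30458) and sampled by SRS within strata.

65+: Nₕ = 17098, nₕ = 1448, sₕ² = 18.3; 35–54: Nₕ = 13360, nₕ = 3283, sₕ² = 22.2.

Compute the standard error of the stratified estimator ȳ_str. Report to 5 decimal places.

0.06802

Var(ȳ_str) = Σₕ Wₕ²(1 − fₕ)sₕ²/nₕ with Wₕ = Nₕ/N, N = 30458.
65+: Wₕ = 0.56136319; term = 0.56136319²·(1 − 0.08468827)·18.3/1448 = 0.0036453516.
35–54: Wₕ = 0.43863681; term = 0.43863681²·(1 − 0.24573353)·22.2/3283 = 9.8133445 × 10^-4.
Sum = 0.0046266861.
SE = √(0.0046266861) = 0.06802.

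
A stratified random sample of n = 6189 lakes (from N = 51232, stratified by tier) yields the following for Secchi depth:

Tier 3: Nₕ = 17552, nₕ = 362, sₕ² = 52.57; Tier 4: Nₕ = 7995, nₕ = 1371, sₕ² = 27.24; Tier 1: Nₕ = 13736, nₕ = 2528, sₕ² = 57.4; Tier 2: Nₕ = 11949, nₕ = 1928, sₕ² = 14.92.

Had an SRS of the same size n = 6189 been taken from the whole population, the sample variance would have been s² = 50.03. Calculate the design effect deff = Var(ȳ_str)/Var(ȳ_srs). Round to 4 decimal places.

Var(ȳ_str) = Σ Wₕ²(1−fₕ)sₕ²/nₕ with Wₕ = Nₕ/51232:
  Tier 3: (17552/51232)²·(1−362/17552)·52.57/362 = 0.016693572
  Tier 4: (7995/51232)²·(1−1371/7995)·27.24/1371 = 4.0089055 × 10^-4
  Tier 1: (13736/51232)²·(1−2528/13736)·57.4/2528 = 0.0013318049
  Tier 2: (11949/51232)²·(1−1928/11949)·14.92/1928 = 3.5303828 × 10^-4
  → Var(ȳ_str) = 0.018779306.
Var(ȳ_srs) = (1 − 6189/51232)·50.03/6189 = 0.0071071588.
deff = 0.018779306 / 0.0071071588 = 2.6423.

2.6423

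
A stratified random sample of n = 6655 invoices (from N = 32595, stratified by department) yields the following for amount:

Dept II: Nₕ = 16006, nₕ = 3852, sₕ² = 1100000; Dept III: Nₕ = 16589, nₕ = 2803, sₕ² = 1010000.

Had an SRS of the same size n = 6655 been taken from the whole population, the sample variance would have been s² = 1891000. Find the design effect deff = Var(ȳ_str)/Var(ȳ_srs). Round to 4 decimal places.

0.5742

Var(ȳ_str) = Σ Wₕ²(1−fₕ)sₕ²/nₕ with Wₕ = Nₕ/32595:
  Dept II: (16006/32595)²·(1−3852/16006)·1100000/3852 = 52.288536
  Dept III: (16589/32595)²·(1−2803/16589)·1010000/2803 = 77.563034
  → Var(ȳ_str) = 129.85157.
Var(ȳ_srs) = (1 − 6655/32595)·1891000/6655 = 226.13222.
deff = 129.85157 / 226.13222 = 0.5742.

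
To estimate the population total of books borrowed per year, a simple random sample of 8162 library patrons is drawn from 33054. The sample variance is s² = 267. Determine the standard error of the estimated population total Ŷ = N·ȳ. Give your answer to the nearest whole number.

5188

Var(Ŷ) = N²·Var(ȳ) = N²·(1 − n/N)·s²/n.
f = 8162/33054 = 0.24692927; Var(ȳ) = 0.75307073·267/8162 = 0.024634879.
Var(Ŷ) = 33054² · 0.024634879 = 2.6915254 × 10^7.
SE(Ŷ) = √(2.6915254 × 10^7) = 5188.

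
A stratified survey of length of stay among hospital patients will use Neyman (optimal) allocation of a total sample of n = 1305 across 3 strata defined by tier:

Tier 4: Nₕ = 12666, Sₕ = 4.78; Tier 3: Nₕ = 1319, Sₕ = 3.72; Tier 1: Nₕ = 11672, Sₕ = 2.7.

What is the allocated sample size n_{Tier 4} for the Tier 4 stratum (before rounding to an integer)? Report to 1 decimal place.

814.8

Neyman allocation: nₕ = n·NₕSₕ / Σⱼ NⱼSⱼ.
Σ NⱼSⱼ = 12666·4.78 + 1319·3.72 + 11672·2.7 = 96964.56.
n_{Tier 4} = 1305·12666·4.78 / 96964.56 = 814.8.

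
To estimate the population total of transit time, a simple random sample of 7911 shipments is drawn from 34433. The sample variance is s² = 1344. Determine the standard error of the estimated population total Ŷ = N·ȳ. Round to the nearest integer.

Var(Ŷ) = N²·Var(ȳ) = N²·(1 − n/N)·s²/n.
f = 7911/34433 = 0.22975053; Var(ȳ) = 0.77024947·1344/7911 = 0.1308577.
Var(Ŷ) = 34433² · 0.1308577 = 1.5514901 × 10^8.
SE(Ŷ) = √(1.5514901 × 10^8) = 12456.

12456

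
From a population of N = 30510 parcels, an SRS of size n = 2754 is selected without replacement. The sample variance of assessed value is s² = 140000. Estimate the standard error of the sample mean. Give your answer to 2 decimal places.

6.80

Under SRS without replacement, Var(ȳ) = (1 − f)·s²/n with f = n/N = 2754/30510 = 0.09026549.
Var(ȳ) = (1 − 0.09026549)·140000/2754 = 0.90973451·50.835149 = 46.246489.
SE(ȳ) = √(46.246489) = 6.80.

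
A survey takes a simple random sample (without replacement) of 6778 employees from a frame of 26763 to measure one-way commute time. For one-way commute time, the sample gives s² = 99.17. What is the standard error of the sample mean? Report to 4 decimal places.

Under SRS without replacement, Var(ȳ) = (1 − f)·s²/n with f = n/N = 6778/26763 = 0.25326010.
Var(ȳ) = (1 − 0.25326010)·99.17/6778 = 0.74673990·0.01463116 = 0.010925671.
SE(ȳ) = √(0.010925671) = 0.1045.

0.1045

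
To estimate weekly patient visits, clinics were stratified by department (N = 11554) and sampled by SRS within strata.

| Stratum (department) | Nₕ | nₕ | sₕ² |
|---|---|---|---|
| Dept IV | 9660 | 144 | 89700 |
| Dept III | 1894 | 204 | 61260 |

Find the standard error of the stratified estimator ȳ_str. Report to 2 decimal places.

20.88

Var(ȳ_str) = Σₕ Wₕ²(1 − fₕ)sₕ²/nₕ with Wₕ = Nₕ/N, N = 11554.
Dept IV: Wₕ = 0.83607409; term = 0.83607409²·(1 − 0.01490683)·89700/144 = 428.94023.
Dept III: Wₕ = 0.16392591; term = 0.16392591²·(1 − 0.10770855)·61260/204 = 7.2002699.
Sum = 436.1405.
SE = √(436.1405) = 20.88.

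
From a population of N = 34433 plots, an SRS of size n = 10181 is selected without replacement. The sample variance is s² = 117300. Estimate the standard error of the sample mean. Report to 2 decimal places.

2.85

Under SRS without replacement, Var(ȳ) = (1 − f)·s²/n with f = n/N = 10181/34433 = 0.29567566.
Var(ȳ) = (1 − 0.29567566)·117300/10181 = 0.70432434·11.521462 = 8.1148458.
SE(ȳ) = √(8.1148458) = 2.85.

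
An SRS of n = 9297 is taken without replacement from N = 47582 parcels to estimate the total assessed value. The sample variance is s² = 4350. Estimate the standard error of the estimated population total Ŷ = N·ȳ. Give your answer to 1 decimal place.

29195.0

Var(Ŷ) = N²·Var(ȳ) = N²·(1 − n/N)·s²/n.
f = 9297/47582 = 0.19538901; Var(ȳ) = 0.80461099·4350/9297 = 0.37647174.
Var(Ŷ) = 47582² · 0.37647174 = 8.5234961 × 10^8.
SE(Ŷ) = √(8.5234961 × 10^8) = 29195.0.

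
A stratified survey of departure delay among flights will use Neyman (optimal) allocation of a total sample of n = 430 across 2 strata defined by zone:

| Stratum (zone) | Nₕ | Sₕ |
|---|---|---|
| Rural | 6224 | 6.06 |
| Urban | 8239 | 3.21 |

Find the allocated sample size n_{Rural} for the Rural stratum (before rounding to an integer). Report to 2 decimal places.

Neyman allocation: nₕ = n·NₕSₕ / Σⱼ NⱼSⱼ.
Σ NⱼSⱼ = 6224·6.06 + 8239·3.21 = 64164.63.
n_{Rural} = 430·6224·6.06 / 64164.63 = 252.76.

252.76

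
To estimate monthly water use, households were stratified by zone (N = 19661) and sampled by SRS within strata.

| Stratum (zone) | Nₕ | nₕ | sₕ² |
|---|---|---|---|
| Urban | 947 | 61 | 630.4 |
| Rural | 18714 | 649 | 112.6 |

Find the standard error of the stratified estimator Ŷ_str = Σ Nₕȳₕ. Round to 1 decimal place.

8205.2

Var(Ŷ_str) = Σₕ Nₕ²(1 − fₕ)sₕ²/nₕ.
Urban: 947²·(1 − 61/947)·630.4/61 = 8.6710177 × 10^6.
Rural: 18714²·(1 − 649/18714)·112.6/649 = 5.8654088 × 10^7.
Sum = 6.7325106 × 10^7.
SE = √(6.7325106 × 10^7) = 8205.2.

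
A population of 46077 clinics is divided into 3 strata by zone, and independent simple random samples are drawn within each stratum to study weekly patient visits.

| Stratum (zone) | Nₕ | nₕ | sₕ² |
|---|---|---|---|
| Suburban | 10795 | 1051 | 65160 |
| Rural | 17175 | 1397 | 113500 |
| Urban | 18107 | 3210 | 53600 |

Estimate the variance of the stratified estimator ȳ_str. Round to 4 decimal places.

15.5631

Var(ȳ_str) = Σₕ Wₕ²(1 − fₕ)sₕ²/nₕ with Wₕ = Nₕ/N, N = 46077.
Suburban: Wₕ = 0.23428175; term = 0.23428175²·(1 − 0.09735989)·65160/1051 = 3.071637.
Rural: Wₕ = 0.37274562; term = 0.37274562²·(1 − 0.08133916)·113500/1397 = 10.370024.
Urban: Wₕ = 0.39297263; term = 0.39297263²·(1 − 0.17727951)·53600/3210 = 2.121469.
Sum = 15.56313.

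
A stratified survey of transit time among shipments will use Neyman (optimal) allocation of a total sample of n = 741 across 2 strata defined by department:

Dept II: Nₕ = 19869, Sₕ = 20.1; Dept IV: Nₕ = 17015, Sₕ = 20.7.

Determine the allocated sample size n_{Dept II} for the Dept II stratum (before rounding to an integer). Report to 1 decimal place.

393.7

Neyman allocation: nₕ = n·NₕSₕ / Σⱼ NⱼSⱼ.
Σ NⱼSⱼ = 19869·20.1 + 17015·20.7 = 751577.4.
n_{Dept II} = 741·19869·20.1 / 751577.4 = 393.7.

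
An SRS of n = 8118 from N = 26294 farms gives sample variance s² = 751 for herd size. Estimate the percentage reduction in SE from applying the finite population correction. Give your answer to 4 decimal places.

f = n/N = 8118/26294 = 0.30873964.
SE_no-fpc = √(s²/n) = 0.30415534; SE_fpc = √((1−f)s²/n) = 0.25288104.
Ratio = √(1−f) = 0.83142069. Reduction = 100·(1 − 0.83142069) = 16.8579%.

16.8579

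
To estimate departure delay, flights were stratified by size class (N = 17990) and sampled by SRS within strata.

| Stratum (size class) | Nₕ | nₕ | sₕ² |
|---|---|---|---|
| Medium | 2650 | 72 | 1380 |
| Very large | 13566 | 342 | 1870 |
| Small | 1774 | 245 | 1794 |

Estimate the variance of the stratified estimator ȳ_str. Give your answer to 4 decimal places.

3.4968

Var(ȳ_str) = Σₕ Wₕ²(1 − fₕ)sₕ²/nₕ with Wₕ = Nₕ/N, N = 17990.
Medium: Wₕ = 0.14730406; term = 0.14730406²·(1 − 0.02716981)·1380/72 = 0.40458805.
Very large: Wₕ = 0.75408560; term = 0.75408560²·(1 − 0.02521008)·1870/342 = 3.0308736.
Small: Wₕ = 0.09861034; term = 0.09861034²·(1 − 0.13810598)·1794/245 = 0.061369859.
Sum = 3.4968315.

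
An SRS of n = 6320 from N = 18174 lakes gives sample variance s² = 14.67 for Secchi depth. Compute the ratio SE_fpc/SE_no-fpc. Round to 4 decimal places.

0.8076

f = n/N = 6320/18174 = 0.34774953.
SE_no-fpc = √(s²/n) = 0.04817886; SE_fpc = √((1−f)s²/n) = 0.038910223.
Ratio = √(1−f) = 0.80762025.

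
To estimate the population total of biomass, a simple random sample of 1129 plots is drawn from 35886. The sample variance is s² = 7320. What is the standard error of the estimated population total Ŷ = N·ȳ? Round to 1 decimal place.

89927.4

Var(Ŷ) = N²·Var(ȳ) = N²·(1 − n/N)·s²/n.
f = 1129/35886 = 0.03146074; Var(ȳ) = 0.96853926·7320/1129 = 6.2796345.
Var(Ŷ) = 35886² · 6.2796345 = 8.0869447 × 10^9.
SE(Ŷ) = √(8.0869447 × 10^9) = 89927.4.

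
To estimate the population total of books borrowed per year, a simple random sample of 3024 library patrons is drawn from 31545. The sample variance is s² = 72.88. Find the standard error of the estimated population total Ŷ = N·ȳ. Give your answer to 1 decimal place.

Var(Ŷ) = N²·Var(ȳ) = N²·(1 − n/N)·s²/n.
f = 3024/31545 = 0.09586305; Var(ȳ) = 0.90413695·72.88/3024 = 0.021790179.
Var(Ŷ) = 31545² · 0.021790179 = 2.1683124 × 10^7.
SE(Ŷ) = √(2.1683124 × 10^7) = 4656.5.

4656.5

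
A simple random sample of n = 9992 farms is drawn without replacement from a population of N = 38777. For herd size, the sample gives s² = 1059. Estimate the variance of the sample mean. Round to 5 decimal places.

Under SRS without replacement, Var(ȳ) = (1 − f)·s²/n with f = n/N = 9992/38777 = 0.25767852.
Var(ȳ) = (1 − 0.25767852)·1059/9992 = 0.74232148·0.10598479 = 0.078674784.

0.07867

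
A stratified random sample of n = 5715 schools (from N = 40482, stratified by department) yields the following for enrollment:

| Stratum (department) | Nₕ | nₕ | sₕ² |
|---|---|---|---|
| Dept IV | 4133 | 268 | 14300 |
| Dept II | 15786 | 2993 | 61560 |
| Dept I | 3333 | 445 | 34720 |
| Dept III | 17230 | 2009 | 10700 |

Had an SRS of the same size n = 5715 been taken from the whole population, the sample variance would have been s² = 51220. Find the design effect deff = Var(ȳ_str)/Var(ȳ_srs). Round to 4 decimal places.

0.5671

Var(ȳ_str) = Σ Wₕ²(1−fₕ)sₕ²/nₕ with Wₕ = Nₕ/40482:
  Dept IV: (4133/40482)²·(1−268/4133)·14300/268 = 0.52010643
  Dept II: (15786/40482)²·(1−2993/15786)·61560/2993 = 2.5346177
  Dept I: (3333/40482)²·(1−445/3333)·34720/445 = 0.45827724
  Dept III: (17230/40482)²·(1−2009/17230)·10700/2009 = 0.85233119
  → Var(ȳ_str) = 4.3653326.
Var(ȳ_srs) = (1 − 5715/40482)·51220/5715 = 7.697126.
deff = 4.3653326 / 7.697126 = 0.5671.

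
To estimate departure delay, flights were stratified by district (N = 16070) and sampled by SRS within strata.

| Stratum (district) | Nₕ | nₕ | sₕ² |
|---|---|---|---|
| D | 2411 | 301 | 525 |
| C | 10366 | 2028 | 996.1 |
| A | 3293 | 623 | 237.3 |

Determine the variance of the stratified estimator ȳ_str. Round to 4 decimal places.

0.2117

Var(ȳ_str) = Σₕ Wₕ²(1 − fₕ)sₕ²/nₕ with Wₕ = Nₕ/N, N = 16070.
D: Wₕ = 0.15003111; term = 0.15003111²·(1 − 0.12484446)·525/301 = 0.034359016.
C: Wₕ = 0.64505289; term = 0.64505289²·(1 − 0.19563959)·996.1/2028 = 0.16439035.
A: Wₕ = 0.20491599; term = 0.20491599²·(1 − 0.18918919)·237.3/623 = 0.012968237.
Sum = 0.2117176.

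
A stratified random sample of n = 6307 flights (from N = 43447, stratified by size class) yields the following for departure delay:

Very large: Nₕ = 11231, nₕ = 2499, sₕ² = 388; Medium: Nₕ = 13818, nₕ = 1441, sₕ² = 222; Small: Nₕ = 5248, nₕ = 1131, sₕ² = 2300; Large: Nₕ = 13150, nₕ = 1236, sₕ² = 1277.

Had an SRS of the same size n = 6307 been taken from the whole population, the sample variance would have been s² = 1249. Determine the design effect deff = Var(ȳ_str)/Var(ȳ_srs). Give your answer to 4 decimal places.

Var(ȳ_str) = Σ Wₕ²(1−fₕ)sₕ²/nₕ with Wₕ = Nₕ/43447:
  Very large: (11231/43447)²·(1−2499/11231)·388/2499 = 0.0080663681
  Medium: (13818/43447)²·(1−1441/13818)·222/1441 = 0.013958218
  Small: (5248/43447)²·(1−1131/5248)·2300/1131 = 0.023276643
  Large: (13150/43447)²·(1−1236/13150)·1277/1236 = 0.085750406
  → Var(ȳ_str) = 0.13105164.
Var(ȳ_srs) = (1 − 6307/43447)·1249/6307 = 0.16928626.
deff = 0.13105164 / 0.16928626 = 0.7741.

0.7741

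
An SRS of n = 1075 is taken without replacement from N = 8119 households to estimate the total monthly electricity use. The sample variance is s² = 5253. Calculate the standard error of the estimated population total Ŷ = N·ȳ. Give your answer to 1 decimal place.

Var(Ŷ) = N²·Var(ȳ) = N²·(1 − n/N)·s²/n.
f = 1075/8119 = 0.13240547; Var(ȳ) = 0.86759453·5253/1075 = 4.2395108.
Var(Ŷ) = 8119² · 4.2395108 = 2.7946076 × 10^8.
SE(Ŷ) = √(2.7946076 × 10^8) = 16717.1.

16717.1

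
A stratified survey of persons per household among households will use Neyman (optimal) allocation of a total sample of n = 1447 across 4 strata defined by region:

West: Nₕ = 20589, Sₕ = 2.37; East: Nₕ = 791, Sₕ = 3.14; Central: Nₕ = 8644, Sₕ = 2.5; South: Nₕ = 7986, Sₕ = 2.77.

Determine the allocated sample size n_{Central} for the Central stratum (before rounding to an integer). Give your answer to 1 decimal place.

Neyman allocation: nₕ = n·NₕSₕ / Σⱼ NⱼSⱼ.
Σ NⱼSⱼ = 20589·2.37 + 791·3.14 + 8644·2.5 + 7986·2.77 = 95010.89.
n_{Central} = 1447·8644·2.5 / 95010.89 = 329.1.

329.1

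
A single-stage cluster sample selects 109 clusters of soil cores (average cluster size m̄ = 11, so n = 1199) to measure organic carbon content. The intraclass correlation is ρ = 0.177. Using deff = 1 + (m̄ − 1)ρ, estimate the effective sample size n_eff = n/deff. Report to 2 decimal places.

deff = 1 + (11 − 1)·0.177 = 1 + 1.77 = 2.77.
n_eff = 1199 / 2.77 = 432.85.

432.85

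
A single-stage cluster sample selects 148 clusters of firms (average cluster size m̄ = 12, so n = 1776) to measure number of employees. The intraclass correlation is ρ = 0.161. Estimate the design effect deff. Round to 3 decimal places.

2.771

deff = 1 + (12 − 1)·0.161 = 1 + 1.771 = 2.771.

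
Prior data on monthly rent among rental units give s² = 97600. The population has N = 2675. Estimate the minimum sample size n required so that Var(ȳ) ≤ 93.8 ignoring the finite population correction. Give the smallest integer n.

1041

Without fpc, n₀ = s²/D = 97600/93.8 = 1040.5117.
Rounding up, n = 1041.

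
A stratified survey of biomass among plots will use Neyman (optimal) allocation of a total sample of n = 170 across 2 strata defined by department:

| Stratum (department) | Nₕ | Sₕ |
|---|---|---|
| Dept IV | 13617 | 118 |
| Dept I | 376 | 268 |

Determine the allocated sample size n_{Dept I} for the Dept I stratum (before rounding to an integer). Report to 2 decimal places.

Neyman allocation: nₕ = n·NₕSₕ / Σⱼ NⱼSⱼ.
Σ NⱼSⱼ = 13617·118 + 376·268 = 1.707574 × 10^6.
n_{Dept I} = 170·376·268 / (1.707574 × 10^6) = 10.03.

10.03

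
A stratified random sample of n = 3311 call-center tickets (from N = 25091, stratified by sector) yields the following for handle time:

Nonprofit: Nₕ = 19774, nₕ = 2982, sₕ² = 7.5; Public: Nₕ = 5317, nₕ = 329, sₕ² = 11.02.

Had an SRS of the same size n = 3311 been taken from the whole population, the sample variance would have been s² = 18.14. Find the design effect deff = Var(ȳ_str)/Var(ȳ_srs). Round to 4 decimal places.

0.5756

Var(ȳ_str) = Σ Wₕ²(1−fₕ)sₕ²/nₕ with Wₕ = Nₕ/25091:
  Nonprofit: (19774/25091)²·(1−2982/19774)·7.5/2982 = 0.0013265226
  Public: (5317/25091)²·(1−329/5317)·11.02/329 = 0.0014110515
  → Var(ȳ_str) = 0.0027375741.
Var(ȳ_srs) = (1 − 3311/25091)·18.14/3311 = 0.0047557389.
deff = 0.0027375741 / 0.0047557389 = 0.5756.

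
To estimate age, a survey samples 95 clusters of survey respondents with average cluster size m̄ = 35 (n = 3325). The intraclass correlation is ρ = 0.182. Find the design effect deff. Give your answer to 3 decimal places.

7.188

deff = 1 + (35 − 1)·0.182 = 1 + 6.188 = 7.188.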